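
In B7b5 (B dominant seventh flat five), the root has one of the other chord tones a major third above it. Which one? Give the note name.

The chord tones of B7b5 (B dominant seventh flat five) are B, D#, F, A.
The root is B. A major third above B is D#.
D# is the chord's 3rd.

D#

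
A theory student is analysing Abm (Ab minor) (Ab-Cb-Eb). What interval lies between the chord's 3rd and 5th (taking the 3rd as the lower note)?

That puts Cb below Eb.
From Cb to Eb is 4 semitones, exactly the major third.

M3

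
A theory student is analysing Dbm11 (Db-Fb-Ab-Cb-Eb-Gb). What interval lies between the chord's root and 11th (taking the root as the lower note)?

So we need the interval from Db up to Gb.
Counting 11 letters and 17 half steps from Db gives a perfect eleventh.

perfect eleventh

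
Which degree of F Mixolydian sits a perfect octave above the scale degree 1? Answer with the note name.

The scale is F G A Bb C D Eb.
The scale degree 1 is F; a perfect octave above that is F — scale degree 1.

F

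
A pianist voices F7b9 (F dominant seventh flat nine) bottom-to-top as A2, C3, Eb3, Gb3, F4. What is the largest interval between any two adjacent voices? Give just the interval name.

Adjacent intervals: A2→C3 = minor third; C3→Eb3 = minor third; Eb3→Gb3 = minor third; Gb3→F4 = major seventh.
The largest is Gb3 to F4, a major seventh (11 semitones).

major seventh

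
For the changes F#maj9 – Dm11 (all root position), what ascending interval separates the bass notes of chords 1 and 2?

minor sixth

The roots are F# and D.
From F# to D: 8 semitones over a sixth = minor.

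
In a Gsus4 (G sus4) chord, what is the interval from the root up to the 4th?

perfect 4th

Gsus4 is spelled G, C, D.
That puts G below C.
From G to C is 5 semitones, exactly the perfect fourth.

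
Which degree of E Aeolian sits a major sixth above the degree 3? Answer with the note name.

The scale is E F# G A B C D.
The degree 3 is G; a major sixth above that is E — scale degree 1.

E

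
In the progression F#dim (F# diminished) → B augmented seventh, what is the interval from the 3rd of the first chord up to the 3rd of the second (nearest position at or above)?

The 3rd of F#dim (F# diminished) is A; the 3rd of B augmented seventh is D#.
4 letter names make it a fourth; at 6 semitones (a half step wider than perfect) the quality is augmented.

A4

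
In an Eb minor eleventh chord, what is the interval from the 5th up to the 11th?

The chord tones of Ebm11 are Eb-Gb-Bb-Db-F-Ab.
So we need the interval from Bb up to Ab.
7 letter names make it a seventh; at 10 semitones (a half step narrower than major) the quality is minor.

minor 7th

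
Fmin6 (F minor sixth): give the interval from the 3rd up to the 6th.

A4

F minor sixth: F–A♭–C–D.
3rd = A♭; 6th = D.
From A♭ to D: 6 semitones over a fourth = augmented.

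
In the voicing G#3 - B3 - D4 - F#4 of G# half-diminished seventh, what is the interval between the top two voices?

Those voices are D4 and F#4.
D up to F# spans 3 letter names and 4 semitones — a major third.

major third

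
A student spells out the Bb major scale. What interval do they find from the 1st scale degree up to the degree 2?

major second

Spelling the Bb major scale: Bb C D Eb F G A.
That puts Bb below C.
From Bb to C is 2 semitones, exactly the major second.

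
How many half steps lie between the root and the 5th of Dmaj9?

D major ninth is spelled D–F#–A–C#–E.
D to A is a perfect fifth: 7 semitones.

7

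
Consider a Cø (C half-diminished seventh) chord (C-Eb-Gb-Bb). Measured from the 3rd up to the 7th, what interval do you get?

perfect fifth

The 3rd is Eb and the 7th is Bb.
Counting 5 letters and 7 half steps from Eb gives a perfect fifth.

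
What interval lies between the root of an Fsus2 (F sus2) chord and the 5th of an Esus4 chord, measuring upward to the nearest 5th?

Fsus2 (F sus2) has F as its root, and Esus4 has B as its 5th.
F up to B is 6 semitones, a half step wider than a perfect fourth, so the interval is augmented.

augmented fourth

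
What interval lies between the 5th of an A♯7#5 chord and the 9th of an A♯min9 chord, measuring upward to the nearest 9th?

diminished 5th

The 5th of A♯7#5 is E𝄪; the 9th of A♯min9 is B♯.
E𝄪 up to B♯ is 6 semitones, a half step narrower than a perfect fifth, so the interval is diminished.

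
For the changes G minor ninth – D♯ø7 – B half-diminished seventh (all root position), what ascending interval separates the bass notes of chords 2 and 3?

minor sixth

The roots are D♯ and B.
D♯ up to B is 8 semitones, a half step narrower than a major sixth, so the interval is minor.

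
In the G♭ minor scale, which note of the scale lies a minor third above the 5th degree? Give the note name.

Fb

The scale is G♭ A♭ B𝄫 C♭ D♭ E𝄫 F♭.
The 5th degree is D♭; a minor third above that is F♭ — scale degree 7.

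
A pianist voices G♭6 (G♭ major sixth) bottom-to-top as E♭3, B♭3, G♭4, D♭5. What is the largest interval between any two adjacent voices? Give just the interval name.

minor 6th

Adjacent intervals: E♭3→B♭3 = perfect fifth; B♭3→G♭4 = minor sixth; G♭4→D♭5 = perfect fifth.
The largest is B♭3 to G♭4, a minor sixth (8 semitones).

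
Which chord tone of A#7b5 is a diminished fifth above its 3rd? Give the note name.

Spelling the chord: A#, C##, E, G#.
The 3rd is C##. A diminished fifth above C## is G#.
G# is the chord's 7th.

G#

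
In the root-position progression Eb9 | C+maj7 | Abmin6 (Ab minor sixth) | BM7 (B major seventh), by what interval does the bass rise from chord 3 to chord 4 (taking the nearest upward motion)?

The roots are Ab and B.
Ab up to B is 3 semitones, a half step wider than a major second, so the interval is augmented.

augmented second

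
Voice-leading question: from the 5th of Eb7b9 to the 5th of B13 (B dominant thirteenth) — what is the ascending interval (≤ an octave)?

The 5th of Eb7b9 is Bb; the 5th of B13 (B dominant thirteenth) is F#.
From Bb to F#: 8 semitones over a fifth = augmented.

augmented fifth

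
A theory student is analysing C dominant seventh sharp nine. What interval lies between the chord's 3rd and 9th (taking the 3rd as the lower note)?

Spelling the chord: C–E–G–Bb–D#.
So we need the interval from E up to D#.
From E to D# is 11 semitones, exactly the major seventh.

M7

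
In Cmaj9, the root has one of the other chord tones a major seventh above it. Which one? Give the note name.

B

Cmaj9 is spelled C E G B D.
The root is C. A major seventh above C is B.
B is the chord's 7th.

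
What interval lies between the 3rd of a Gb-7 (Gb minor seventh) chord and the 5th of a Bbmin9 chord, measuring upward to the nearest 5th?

A5

Gb-7 (Gb minor seventh) has Bbb as its 3rd, and Bbmin9 has F as its 5th.
5 letter names make it a fifth; at 8 semitones (a half step wider than perfect) the quality is augmented.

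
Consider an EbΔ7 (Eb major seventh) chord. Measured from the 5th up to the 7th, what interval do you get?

major third

Spelling the chord: Eb G Bb D.
So we need the interval from Bb up to D.
Counting 3 letters and 4 half steps from Bb gives a major third.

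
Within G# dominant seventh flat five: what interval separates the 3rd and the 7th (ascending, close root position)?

d5

Spelling the chord: G# B# D F#.
The 3rd is B# and the 7th is F#.
5 letter names make it a fifth; at 6 semitones (a half step narrower than perfect) the quality is diminished.
That tritone between 3rd and 7th is what gives the dominant seventh its pull toward resolution.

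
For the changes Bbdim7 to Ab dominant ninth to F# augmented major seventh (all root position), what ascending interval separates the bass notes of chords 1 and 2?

minor seventh

The roots are Bb and Ab.
Bb up to Ab is 10 semitones, a half step narrower than a major seventh, so the interval is minor.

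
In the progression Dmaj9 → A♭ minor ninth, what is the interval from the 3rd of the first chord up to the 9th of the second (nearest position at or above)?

diminished fourth

The 3rd of Dmaj9 is F♯; the 9th of A♭ minor ninth is B♭.
4 letter names make it a fourth; at 4 semitones (a half step narrower than perfect) the quality is diminished.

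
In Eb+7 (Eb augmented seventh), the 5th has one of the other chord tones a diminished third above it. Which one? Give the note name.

Db

Eb+7 is spelled Eb, G, B, Db.
The 5th is B. A diminished third above B is Db.
Db is the chord's 7th.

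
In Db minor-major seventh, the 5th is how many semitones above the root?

7

Db minor-major seventh: Db-Fb-Ab-C.
Db to Ab is a perfect fifth: 7 semitones.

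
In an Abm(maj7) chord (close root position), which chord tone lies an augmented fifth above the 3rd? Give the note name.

The chord tones of Ab minor-major seventh are Ab–Cb–Eb–G.
The 3rd is Cb. An augmented fifth above Cb is G.
G is the chord's 7th.

G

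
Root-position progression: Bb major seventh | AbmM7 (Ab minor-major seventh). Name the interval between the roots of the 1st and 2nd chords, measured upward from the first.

minor 7th

The roots are Bb and Ab.
Bb up to Ab is 10 semitones, a half step narrower than a major seventh, so the interval is minor.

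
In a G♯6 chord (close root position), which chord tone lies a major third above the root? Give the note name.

Spelling the chord: G♯ B♯ D♯ E♯.
The root is G♯. A major third above G♯ is B♯.
B♯ is the chord's 3rd.

B#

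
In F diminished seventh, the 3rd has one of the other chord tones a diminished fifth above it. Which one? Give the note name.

The chord tones of F°7 are F A♭ C♭ E𝄫.
The 3rd is A♭. A diminished fifth above A♭ is E𝄫.
E𝄫 is the chord's 7th.

Ebb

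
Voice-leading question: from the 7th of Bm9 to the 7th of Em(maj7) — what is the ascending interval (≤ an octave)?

A4

Bm9 has A as its 7th, and Em(maj7) has D# as its 7th.
From A to D#: 6 semitones over a fourth = augmented.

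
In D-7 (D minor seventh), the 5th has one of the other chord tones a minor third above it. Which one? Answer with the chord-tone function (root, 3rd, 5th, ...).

Dmin7 (D minor seventh): D, F, A, C.
The 5th is A. A minor third above A is C.
C is the chord's 7th.

7th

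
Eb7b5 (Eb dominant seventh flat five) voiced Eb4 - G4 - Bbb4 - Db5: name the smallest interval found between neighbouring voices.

diminished 3rd

Adjacent intervals: Eb4→G4 = major third; G4→Bbb4 = diminished third; Bbb4→Db5 = major third.
The smallest is G4 to Bbb4, a diminished third (2 semitones).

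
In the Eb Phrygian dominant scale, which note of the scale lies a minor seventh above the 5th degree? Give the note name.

The scale is Eb Fb G Ab Bb Cb Db.
The 5th degree is Bb; a minor seventh above that is Ab — scale degree 4.

Ab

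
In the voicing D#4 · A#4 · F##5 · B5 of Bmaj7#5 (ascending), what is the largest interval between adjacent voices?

Adjacent intervals: D#4→A#4 = perfect fifth; A#4→F##5 = major sixth; F##5→B5 = diminished fourth.
The largest is A#4 to F##5, a major sixth (9 semitones).

major 6th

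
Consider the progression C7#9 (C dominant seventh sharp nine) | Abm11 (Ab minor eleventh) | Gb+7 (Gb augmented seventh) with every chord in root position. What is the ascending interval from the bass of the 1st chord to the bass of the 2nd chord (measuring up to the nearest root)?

The roots are C and Ab.
C up to Ab is 8 semitones, a half step narrower than a major sixth, so the interval is minor.

minor 6th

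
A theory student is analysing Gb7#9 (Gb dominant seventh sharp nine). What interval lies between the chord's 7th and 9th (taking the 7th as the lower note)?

The chord tones of Gb7#9 are Gb, Bb, Db, Fb, A.
So we need the interval from Fb up to A.
From Fb to A: 5 semitones over a third = augmented.

augmented third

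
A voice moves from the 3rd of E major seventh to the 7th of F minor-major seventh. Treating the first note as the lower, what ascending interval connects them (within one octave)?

The 3rd of E major seventh is G#; the 7th of F minor-major seventh is E.
G# up to E is 8 semitones, a half step narrower than a major sixth, so the interval is minor.

minor sixth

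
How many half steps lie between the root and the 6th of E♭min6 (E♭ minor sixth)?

9

E♭min6: E♭-G♭-B♭-C.
E♭ to C is a major sixth: 9 semitones.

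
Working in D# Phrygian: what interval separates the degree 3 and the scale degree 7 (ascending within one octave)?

perfect 5th

D# phrygian: D# E F# G# A# B C#.
That puts F# below C#.
From F# to C# is 7 semitones, exactly the perfect fifth.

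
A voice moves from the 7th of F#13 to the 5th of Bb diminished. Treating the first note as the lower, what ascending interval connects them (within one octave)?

F#13 has E as its 7th, and Bb diminished has Fb as its 5th.
From E to Fb: 0 semitones over a second = diminished.

diminished 2nd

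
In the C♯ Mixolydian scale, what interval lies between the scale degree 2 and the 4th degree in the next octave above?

The scale runs C♯ D♯ E♯ F♯ G♯ A♯ B.
Scale degree 2 = D♯; degree 4 (up an octave) = F♯.
10 letter names make it a tenth; at 15 semitones (a half step narrower than major) the quality is minor.

minor tenth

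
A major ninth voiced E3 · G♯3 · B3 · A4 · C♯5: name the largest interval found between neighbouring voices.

minor seventh

Adjacent intervals: E3→G♯3 = major third; G♯3→B3 = minor third; B3→A4 = minor seventh; A4→C♯5 = major third.
The largest is B3 to A4, a minor seventh (10 semitones).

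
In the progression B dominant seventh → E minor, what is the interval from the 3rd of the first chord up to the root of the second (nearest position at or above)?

minor second

B dominant seventh has D# as its 3rd, and E minor has E as its root.
D# up to E is 1 semitone, a half step narrower than a major second, so the interval is minor.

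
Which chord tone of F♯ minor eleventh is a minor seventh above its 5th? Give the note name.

F♯m11: F♯ A C♯ E G♯ B.
The 5th is C♯. A minor seventh above C♯ is B.
B is the chord's 11th.

B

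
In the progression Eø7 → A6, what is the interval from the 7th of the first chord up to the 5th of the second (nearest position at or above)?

Eø7 has D as its 7th, and A6 has E as its 5th.
D up to E spans 2 letter names and 2 semitones — a major second.

major second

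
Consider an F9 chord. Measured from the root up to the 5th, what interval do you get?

F dominant ninth is spelled F–A–C–E♭–G.
That puts F below C.
Counting 5 letters and 7 half steps from F gives a perfect fifth.

perfect 5th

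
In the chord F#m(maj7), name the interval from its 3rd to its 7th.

A5

Spelling the chord: F#, A, C#, E#.
That puts A below E#.
A up to E# is 8 semitones, a half step wider than a perfect fifth, so the interval is augmented.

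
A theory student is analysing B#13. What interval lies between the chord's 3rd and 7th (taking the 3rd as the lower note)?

diminished 5th

Spelling the chord: B#–D##–F##–A#–C##–G##.
The 3rd is D## and the 7th is A#.
D## up to A# is 6 semitones, a half step narrower than a perfect fifth, so the interval is diminished.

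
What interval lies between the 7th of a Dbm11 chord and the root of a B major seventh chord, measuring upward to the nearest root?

augmented seventh

Dbm11 has Cb as its 7th, and B major seventh has B as its root.
Cb up to B is 12 semitones, a half step wider than a major seventh, so the interval is augmented.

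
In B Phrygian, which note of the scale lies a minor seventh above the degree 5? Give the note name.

E

The scale is B C D E F♯ G A.
The degree 5 is F♯; a minor seventh above that is E — scale degree 4.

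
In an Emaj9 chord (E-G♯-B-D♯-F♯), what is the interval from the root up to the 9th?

So we need the interval from E up to F♯.
From E to F♯ is 14 semitones, exactly the major ninth.

major 9th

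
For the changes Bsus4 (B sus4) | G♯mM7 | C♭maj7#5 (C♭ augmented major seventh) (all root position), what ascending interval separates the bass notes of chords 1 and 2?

major sixth

The roots are B and G♯.
Counting 6 letters and 9 half steps from B gives a major sixth.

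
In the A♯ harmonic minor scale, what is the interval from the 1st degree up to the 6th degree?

Spelling the A♯ harmonic minor scale: A♯ B♯ C♯ D♯ E♯ F♯ G𝄪.
That puts A♯ below F♯.
From A♯ to F♯: 8 semitones over a sixth = minor.

m6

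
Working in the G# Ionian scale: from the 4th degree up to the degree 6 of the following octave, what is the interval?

M10

G# major: G# A# B# C# D# E# F##.
That puts C# below E#.
C# up to E# spans 10 letter names and 16 semitones — a major tenth.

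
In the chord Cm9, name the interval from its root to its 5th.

Spelling the chord: C, Eb, G, Bb, D.
Root = C; 5th = G.
From C to G is 7 semitones, exactly the perfect fifth.

perfect fifth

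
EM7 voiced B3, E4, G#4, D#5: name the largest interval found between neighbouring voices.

P5

Adjacent intervals: B3→E4 = perfect fourth; E4→G#4 = major third; G#4→D#5 = perfect fifth.
The largest is G#4 to D#5, a perfect fifth (7 semitones).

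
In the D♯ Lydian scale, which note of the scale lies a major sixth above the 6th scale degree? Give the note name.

The scale is D♯ E♯ F𝄪 G𝄪 A♯ B♯ C𝄪.
The 6th scale degree is B♯; a major sixth above that is G𝄪 — scale degree 4.

G##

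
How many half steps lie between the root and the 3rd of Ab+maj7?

Abmaj7#5 is spelled Ab–C–E–G.
Ab to C is a major third: 4 semitones.

4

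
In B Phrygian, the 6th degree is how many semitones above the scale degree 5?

The scale is B C D E F♯ G A.
F♯ up to G is a minor second — 1 semitone.

1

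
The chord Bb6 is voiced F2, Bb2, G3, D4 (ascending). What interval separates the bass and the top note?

major thirteenth

The outer voices are F2 and D4.
From F to D is 21 semitones, exactly the major thirteenth.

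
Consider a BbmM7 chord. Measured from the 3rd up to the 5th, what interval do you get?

M3

Bb minor-major seventh is spelled Bb, Db, F, A.
That puts Db below F.
Counting 3 letters and 4 half steps from Db gives a major third.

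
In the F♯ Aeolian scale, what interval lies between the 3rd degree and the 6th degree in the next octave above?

perfect 11th

The scale runs F♯ G♯ A B C♯ D E.
So we need the interval from A up to D.
From A to D is 17 semitones, exactly the perfect eleventh.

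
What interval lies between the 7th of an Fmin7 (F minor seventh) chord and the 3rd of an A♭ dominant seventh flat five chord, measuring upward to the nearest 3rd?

major sixth

Fmin7 (F minor seventh) has E♭ as its 7th, and A♭ dominant seventh flat five has C as its 3rd.
Counting 6 letters and 9 half steps from E♭ gives a major sixth.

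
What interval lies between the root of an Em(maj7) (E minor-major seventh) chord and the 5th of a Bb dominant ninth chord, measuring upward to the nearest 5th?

The root of Em(maj7) (E minor-major seventh) is E; the 5th of Bb dominant ninth is F.
From E to F: 1 semitone over a second = minor.

m2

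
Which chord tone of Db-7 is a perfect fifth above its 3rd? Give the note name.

Cb

Db-7 (Db minor seventh) is spelled Db, Fb, Ab, Cb.
The 3rd is Fb. A perfect fifth above Fb is Cb.
Cb is the chord's 7th.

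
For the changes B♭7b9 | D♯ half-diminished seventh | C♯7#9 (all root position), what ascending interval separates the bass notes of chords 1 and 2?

The roots are B♭ and D♯.
From B♭ to D♯: 5 semitones over a third = augmented.

augmented third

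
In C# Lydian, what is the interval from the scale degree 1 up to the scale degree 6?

Spelling C# Lydian: C# D# E# F## G# A# B#.
Scale degree 1 = C#; 6th degree = A#.
Counting 6 letters and 9 half steps from C# gives a major sixth.

major sixth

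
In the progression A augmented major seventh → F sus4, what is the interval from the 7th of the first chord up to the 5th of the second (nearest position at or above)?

A augmented major seventh has G# as its 7th, and F sus4 has C as its 5th.
From G# to C: 4 semitones over a fourth = diminished.

d4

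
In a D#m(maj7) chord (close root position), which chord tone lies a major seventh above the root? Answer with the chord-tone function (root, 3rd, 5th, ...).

7th

D# minor-major seventh: D#–F#–A#–C##.
The root is D#. A major seventh above D# is C##.
C## is the chord's 7th.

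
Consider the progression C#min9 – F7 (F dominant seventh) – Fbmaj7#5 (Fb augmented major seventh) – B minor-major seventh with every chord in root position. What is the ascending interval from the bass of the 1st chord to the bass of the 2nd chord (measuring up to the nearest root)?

diminished fourth

The roots are C# and F.
From C# to F: 4 semitones over a fourth = diminished.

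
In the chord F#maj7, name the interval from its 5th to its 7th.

Spelling the chord: F#–A#–C#–E#.
The 5th is C# and the 7th is E#.
C# up to E# spans 3 letter names and 4 semitones — a major third.

major third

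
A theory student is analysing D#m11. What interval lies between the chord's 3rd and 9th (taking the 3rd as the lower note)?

The chord tones of D#m11 (D# minor eleventh) are D# F# A# C# E# G#.
So we need the interval from F# up to E#.
F# up to E# spans 7 letter names and 11 semitones — a major seventh.

major seventh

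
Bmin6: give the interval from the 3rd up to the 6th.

Spelling the chord: B D F♯ G♯.
The 3rd is D and the 6th is G♯.
From D to G♯: 6 semitones over a fourth = augmented.

augmented 4th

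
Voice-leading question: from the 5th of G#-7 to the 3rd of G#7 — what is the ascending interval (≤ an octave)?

G#-7 has D# as its 5th, and G#7 has B# as its 3rd.
Counting 6 letters and 9 half steps from D# gives a major sixth.

major 6th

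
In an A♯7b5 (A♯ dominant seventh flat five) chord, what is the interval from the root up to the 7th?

A♯7b5 (A♯ dominant seventh flat five) is spelled A♯, C𝄪, E, G♯.
So we need the interval from A♯ up to G♯.
7 letter names make it a seventh; at 10 semitones (a half step narrower than major) the quality is minor.

minor seventh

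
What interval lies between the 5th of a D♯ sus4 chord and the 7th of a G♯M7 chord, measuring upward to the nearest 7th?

major sixth

The 5th of D♯ sus4 is A♯; the 7th of G♯M7 is F𝄪.
From A♯ to F𝄪 is 9 semitones, exactly the major sixth.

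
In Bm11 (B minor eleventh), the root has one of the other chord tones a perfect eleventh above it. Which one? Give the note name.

B minor eleventh: B D F♯ A C♯ E.
The root is B. A perfect eleventh above B is E.
E is the chord's 11th.

E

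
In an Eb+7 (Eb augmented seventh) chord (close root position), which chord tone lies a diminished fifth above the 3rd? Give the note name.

Eb+7 (Eb augmented seventh): Eb–G–B–Db.
The 3rd is G. A diminished fifth above G is Db.
Db is the chord's 7th.

Db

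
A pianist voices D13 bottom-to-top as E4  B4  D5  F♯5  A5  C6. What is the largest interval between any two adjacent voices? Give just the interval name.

perfect 5th

Adjacent intervals: E4→B4 = perfect fifth; B4→D5 = minor third; D5→F♯5 = major third; F♯5→A5 = minor third; A5→C6 = minor third.
The largest is E4 to B4, a perfect fifth (7 semitones).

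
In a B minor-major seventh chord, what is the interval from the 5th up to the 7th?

major 3rd

Bm(maj7) is spelled B–D–F#–A#.
The 5th is F# and the 7th is A#.
From F# to A# is 4 semitones, exactly the major third.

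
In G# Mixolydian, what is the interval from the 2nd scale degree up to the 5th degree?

G# mixolydian: G# A# B# C# D# E# F#.
So we need the interval from A# up to D#.
Counting 4 letters and 5 half steps from A# gives a perfect fourth.

perfect fourth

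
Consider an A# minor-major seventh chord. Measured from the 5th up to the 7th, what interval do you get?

major 3rd

A#mM7: A#–C#–E#–G##.
5th = E#; 7th = G##.
Counting 3 letters and 4 half steps from E# gives a major third.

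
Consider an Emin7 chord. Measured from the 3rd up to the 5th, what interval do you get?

major third

Spelling the chord: E–G–B–D.
That puts G below B.
Counting 3 letters and 4 half steps from G gives a major third.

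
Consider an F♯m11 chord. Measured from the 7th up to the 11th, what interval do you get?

P5

The chord tones of F♯ minor eleventh are F♯–A–C♯–E–G♯–B.
So we need the interval from E up to B.
E up to B spans 5 letter names and 7 semitones — a perfect fifth.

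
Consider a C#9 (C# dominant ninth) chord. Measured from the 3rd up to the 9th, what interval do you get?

minor seventh

C#9 (C# dominant ninth) is spelled C# E# G# B D#.
So we need the interval from E# up to D#.
From E# to D#: 10 semitones over a seventh = minor.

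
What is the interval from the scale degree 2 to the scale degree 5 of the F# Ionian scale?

perfect 4th

The scale runs F# G# A# B C# D# E#.
That puts G# below C#.
From G# to C# is 5 semitones, exactly the perfect fourth.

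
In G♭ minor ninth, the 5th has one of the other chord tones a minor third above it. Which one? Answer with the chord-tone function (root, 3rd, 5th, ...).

7th

The chord tones of G♭m9 are G♭ B𝄫 D♭ F♭ A♭.
The 5th is D♭. A minor third above D♭ is F♭.
F♭ is the chord's 7th.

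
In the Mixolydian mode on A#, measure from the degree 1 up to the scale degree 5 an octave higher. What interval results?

perfect twelfth

Spelling the Mixolydian mode on A#: A# B# C## D# E# F## G#.
The degree 1 is A# and the degree 5 (up an octave) is E#.
Counting 12 letters and 19 half steps from A# gives a perfect twelfth.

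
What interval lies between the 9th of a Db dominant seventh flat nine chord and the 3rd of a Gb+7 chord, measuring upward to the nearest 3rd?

The 9th of Db dominant seventh flat nine is Ebb; the 3rd of Gb+7 is Bb.
Ebb up to Bb is 8 semitones, a half step wider than a perfect fifth, so the interval is augmented.

augmented fifth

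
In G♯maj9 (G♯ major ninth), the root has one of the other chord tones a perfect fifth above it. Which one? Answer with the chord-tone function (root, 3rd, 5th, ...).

5th

The chord tones of G♯maj9 are G♯-B♯-D♯-F𝄪-A♯.
The root is G♯. A perfect fifth above G♯ is D♯.
D♯ is the chord's 5th.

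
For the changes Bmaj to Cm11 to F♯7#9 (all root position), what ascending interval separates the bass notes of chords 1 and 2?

The roots are B and C.
From B to C: 1 semitone over a second = minor.

m2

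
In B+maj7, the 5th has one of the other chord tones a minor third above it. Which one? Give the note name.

A#

Spelling the chord: B, D#, F##, A#.
The 5th is F##. A minor third above F## is A#.
A# is the chord's 7th.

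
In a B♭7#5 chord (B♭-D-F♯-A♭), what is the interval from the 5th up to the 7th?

diminished 3rd

That puts F♯ below A♭.
3 letter names make it a third; at 2 semitones (a whole step narrower than major) the quality is diminished.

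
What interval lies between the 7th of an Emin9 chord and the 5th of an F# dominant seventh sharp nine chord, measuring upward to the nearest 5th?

M7

The 7th of Emin9 is D; the 5th of F# dominant seventh sharp nine is C#.
Counting 7 letters and 11 half steps from D gives a major seventh.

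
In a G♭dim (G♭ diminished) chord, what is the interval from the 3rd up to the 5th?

minor 3rd

G♭dim (G♭ diminished) is spelled G♭ B𝄫 D𝄫.
That puts B𝄫 below D𝄫.
From B𝄫 to D𝄫: 3 semitones over a third = minor.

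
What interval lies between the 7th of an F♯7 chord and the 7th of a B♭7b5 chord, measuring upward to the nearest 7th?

diminished fourth

The 7th of F♯7 is E; the 7th of B♭7b5 is A♭.
E up to A♭ is 4 semitones, a half step narrower than a perfect fourth, so the interval is diminished.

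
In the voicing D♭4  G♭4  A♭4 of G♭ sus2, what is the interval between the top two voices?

major second

Those voices are G♭4 and A♭4.
From G♭ to A♭ is 2 semitones, exactly the major second.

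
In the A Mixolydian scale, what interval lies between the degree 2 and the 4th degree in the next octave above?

minor tenth

A mixolydian: A B C# D E F# G.
That puts B below D.
10 letter names make it a tenth; at 15 semitones (a half step narrower than major) the quality is minor.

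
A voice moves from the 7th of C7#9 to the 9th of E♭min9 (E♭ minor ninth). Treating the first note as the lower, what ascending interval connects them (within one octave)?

perfect 5th

C7#9 has B♭ as its 7th, and E♭min9 (E♭ minor ninth) has F as its 9th.
Counting 5 letters and 7 half steps from B♭ gives a perfect fifth.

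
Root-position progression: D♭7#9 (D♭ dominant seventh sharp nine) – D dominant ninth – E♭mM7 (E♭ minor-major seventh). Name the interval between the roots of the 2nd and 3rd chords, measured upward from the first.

The roots are D and E♭.
D up to E♭ is 1 semitone, a half step narrower than a major second, so the interval is minor.

minor second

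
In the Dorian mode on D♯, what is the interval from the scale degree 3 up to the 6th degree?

The scale runs D♯ E♯ F♯ G♯ A♯ B♯ C♯.
That puts F♯ below B♯.
From F♯ to B♯: 6 semitones over a fourth = augmented.

augmented 4th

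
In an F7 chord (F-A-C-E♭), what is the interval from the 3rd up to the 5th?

That puts A below C.
A up to C is 3 semitones, a half step narrower than a major third, so the interval is minor.

minor third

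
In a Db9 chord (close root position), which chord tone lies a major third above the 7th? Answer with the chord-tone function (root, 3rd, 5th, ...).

9th

Db dominant ninth: Db F Ab Cb Eb.
The 7th is Cb. A major third above Cb is Eb.
Eb is the chord's 9th.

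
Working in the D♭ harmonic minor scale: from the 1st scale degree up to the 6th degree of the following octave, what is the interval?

D♭ harmonic minor: D♭ E♭ F♭ G♭ A♭ B𝄫 C.
The 1st scale degree is D♭ and the degree 6 (up an octave) is B𝄫.
From D♭ to B𝄫: 20 semitones over a thirteenth = minor.

minor 13th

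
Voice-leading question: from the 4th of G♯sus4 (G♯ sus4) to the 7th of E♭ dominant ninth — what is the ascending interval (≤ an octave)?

diminished second

G♯sus4 (G♯ sus4) has C♯ as its 4th, and E♭ dominant ninth has D♭ as its 7th.
2 letter names make it a second; at 0 semitones (a whole step narrower than major) the quality is diminished.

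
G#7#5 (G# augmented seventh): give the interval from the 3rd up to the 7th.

Spelling the chord: G#-B#-D##-F#.
So we need the interval from B# up to F#.
B# up to F# is 6 semitones, a half step narrower than a perfect fifth, so the interval is diminished.

diminished fifth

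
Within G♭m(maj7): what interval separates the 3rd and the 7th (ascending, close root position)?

Spelling the chord: G♭, B𝄫, D♭, F.
So we need the interval from B𝄫 up to F.
B𝄫 up to F is 8 semitones, a half step wider than a perfect fifth, so the interval is augmented.

augmented fifth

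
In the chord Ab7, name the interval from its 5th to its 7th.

Spelling the chord: Ab-C-Eb-Gb.
So we need the interval from Eb up to Gb.
From Eb to Gb: 3 semitones over a third = minor.

m3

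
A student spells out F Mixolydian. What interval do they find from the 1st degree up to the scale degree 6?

F mixolydian: F G A Bb C D Eb.
The 1st degree is F and the scale degree 6 is D.
From F to D is 9 semitones, exactly the major sixth.

major sixth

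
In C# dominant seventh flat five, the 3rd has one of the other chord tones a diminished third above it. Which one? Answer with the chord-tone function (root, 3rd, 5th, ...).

C#7b5 (C# dominant seventh flat five): C#-E#-G-B.
The 3rd is E#. A diminished third above E# is G.
G is the chord's 5th.

5th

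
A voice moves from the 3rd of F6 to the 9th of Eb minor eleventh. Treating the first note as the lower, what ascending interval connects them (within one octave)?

The 3rd of F6 is A; the 9th of Eb minor eleventh is F.
A up to F is 8 semitones, a half step narrower than a major sixth, so the interval is minor.

m6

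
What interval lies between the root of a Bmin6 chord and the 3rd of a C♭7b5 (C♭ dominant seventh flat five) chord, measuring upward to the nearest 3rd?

diminished fourth

Bmin6 has B as its root, and C♭7b5 (C♭ dominant seventh flat five) has E♭ as its 3rd.
B up to E♭ is 4 semitones, a half step narrower than a perfect fourth, so the interval is diminished.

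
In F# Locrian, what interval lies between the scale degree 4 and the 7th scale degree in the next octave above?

Spelling F# Locrian: F# G A B C D E.
Scale degree 4 = B; degree 7 (up an octave) = E.
From B to E is 17 semitones, exactly the perfect eleventh.

perfect eleventh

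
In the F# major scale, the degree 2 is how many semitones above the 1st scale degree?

The scale is F# G# A# B C# D# E#.
F# up to G# is a major second — 2 semitones.

2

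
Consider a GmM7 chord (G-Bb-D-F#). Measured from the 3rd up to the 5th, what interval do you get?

So we need the interval from Bb up to D.
Bb up to D spans 3 letter names and 4 semitones — a major third.

major third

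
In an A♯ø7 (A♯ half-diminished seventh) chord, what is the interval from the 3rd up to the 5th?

minor third

The chord tones of A♯m7b5 are A♯–C♯–E–G♯.
The 3rd is C♯ and the 5th is E.
C♯ up to E is 3 semitones, a half step narrower than a major third, so the interval is minor.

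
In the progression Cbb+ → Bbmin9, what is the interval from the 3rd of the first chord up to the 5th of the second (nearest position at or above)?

Cbb+ has Ebb as its 3rd, and Bbmin9 has F as its 5th.
From Ebb to F: 3 semitones over a second = augmented.

augmented second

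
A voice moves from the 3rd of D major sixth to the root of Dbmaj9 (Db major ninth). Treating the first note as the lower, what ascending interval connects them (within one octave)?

D major sixth has F# as its 3rd, and Dbmaj9 (Db major ninth) has Db as its root.
F# up to Db is 7 semitones, a whole step narrower than a major sixth, so the interval is diminished.

diminished 6th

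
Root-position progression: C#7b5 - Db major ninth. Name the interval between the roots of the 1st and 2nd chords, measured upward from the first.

The roots are C# and Db.
2 letter names make it a second; at 0 semitones (a whole step narrower than major) the quality is diminished.

diminished second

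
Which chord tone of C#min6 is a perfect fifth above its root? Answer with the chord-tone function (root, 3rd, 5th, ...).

Spelling the chord: C#, E, G#, A#.
The root is C#. A perfect fifth above C# is G#.
G# is the chord's 5th.

5th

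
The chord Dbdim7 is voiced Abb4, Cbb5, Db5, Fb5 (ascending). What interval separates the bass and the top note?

The outer voices are Abb4 and Fb5.
Abb up to Fb spans 6 letter names and 9 semitones — a major sixth.

major 6th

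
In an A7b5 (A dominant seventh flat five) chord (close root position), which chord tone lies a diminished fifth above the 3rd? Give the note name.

Spelling the chord: A C# Eb G.
The 3rd is C#. A diminished fifth above C# is G.
G is the chord's 7th.

G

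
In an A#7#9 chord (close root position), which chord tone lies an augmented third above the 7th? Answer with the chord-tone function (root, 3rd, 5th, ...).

Spelling the chord: A#-C##-E#-G#-B##.
The 7th is G#. An augmented third above G# is B##.
B## is the chord's 9th.

9th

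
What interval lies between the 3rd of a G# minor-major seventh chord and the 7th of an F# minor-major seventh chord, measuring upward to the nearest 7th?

G# minor-major seventh has B as its 3rd, and F# minor-major seventh has E# as its 7th.
B up to E# is 6 semitones, a half step wider than a perfect fourth, so the interval is augmented.

augmented 4th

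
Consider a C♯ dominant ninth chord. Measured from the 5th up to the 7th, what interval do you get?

m3

The chord tones of C♯9 (C♯ dominant ninth) are C♯–E♯–G♯–B–D♯.
5th = G♯; 7th = B.
G♯ up to B is 3 semitones, a half step narrower than a major third, so the interval is minor.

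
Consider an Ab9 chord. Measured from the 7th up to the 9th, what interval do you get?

The chord tones of Ab9 (Ab dominant ninth) are Ab, C, Eb, Gb, Bb.
7th = Gb; 9th = Bb.
Counting 3 letters and 4 half steps from Gb gives a major third.

M3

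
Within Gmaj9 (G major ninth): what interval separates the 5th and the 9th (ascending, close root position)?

The chord tones of G major ninth are G B D F# A.
So we need the interval from D up to A.
D up to A spans 5 letter names and 7 semitones — a perfect fifth.

P5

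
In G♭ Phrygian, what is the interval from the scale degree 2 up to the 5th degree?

augmented 4th

G♭ phrygian: G♭ A𝄫 B𝄫 C♭ D♭ E𝄫 F♭.
Scale degree 2 = A𝄫; 5th scale degree = D♭.
From A𝄫 to D♭: 6 semitones over a fourth = augmented.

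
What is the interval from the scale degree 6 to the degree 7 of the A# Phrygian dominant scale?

The scale runs A# B C## D# E# F# G#.
So we need the interval from F# up to G#.
From F# to G# is 2 semitones, exactly the major second.

major second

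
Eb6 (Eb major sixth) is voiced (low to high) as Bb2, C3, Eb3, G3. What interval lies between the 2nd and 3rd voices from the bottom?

Those voices are C3 and Eb3.
3 letter names make it a third; at 3 semitones (a half step narrower than major) the quality is minor.

minor third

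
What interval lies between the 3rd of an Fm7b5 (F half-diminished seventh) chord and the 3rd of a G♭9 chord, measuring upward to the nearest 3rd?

major 2nd

The 3rd of Fm7b5 (F half-diminished seventh) is A♭; the 3rd of G♭9 is B♭.
Counting 2 letters and 2 half steps from A♭ gives a major second.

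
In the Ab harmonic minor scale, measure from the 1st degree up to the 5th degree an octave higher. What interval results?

The scale runs Ab Bb Cb Db Eb Fb G.
So we need the interval from Ab up to Eb.
Counting 12 letters and 19 half steps from Ab gives a perfect twelfth.

perfect twelfth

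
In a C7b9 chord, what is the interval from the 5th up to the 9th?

diminished fifth

Spelling the chord: C–E–G–B♭–D♭.
That puts G below D♭.
From G to D♭: 6 semitones over a fifth = diminished.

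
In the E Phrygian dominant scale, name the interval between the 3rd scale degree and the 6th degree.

Spelling the E Phrygian dominant scale: E F G# A B C D.
3rd scale degree = G#; scale degree 6 = C.
From G# to C: 4 semitones over a fourth = diminished.

d4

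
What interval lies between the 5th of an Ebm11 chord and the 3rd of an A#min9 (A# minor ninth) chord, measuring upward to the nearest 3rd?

The 5th of Ebm11 is Bb; the 3rd of A#min9 (A# minor ninth) is C#.
2 letter names make it a second; at 3 semitones (a half step wider than major) the quality is augmented.

A2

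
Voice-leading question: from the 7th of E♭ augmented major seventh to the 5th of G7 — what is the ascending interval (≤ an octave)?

E♭ augmented major seventh has D as its 7th, and G7 has D as its 5th.
From D to D is 0 semitones, exactly the perfect unison.

perfect unison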